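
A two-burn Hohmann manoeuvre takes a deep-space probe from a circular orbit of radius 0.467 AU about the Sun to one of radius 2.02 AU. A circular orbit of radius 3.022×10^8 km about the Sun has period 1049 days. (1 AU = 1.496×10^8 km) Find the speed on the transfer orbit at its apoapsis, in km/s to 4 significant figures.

v = 12.84 km/s

From Kepler's third law T² = 4π²r³/μ at r = 3.022×10^8 km, T = 1049 days = 1049 × 86400 s = 9.06336×10^7 s: μ = 4π²r³/T² = 1.32637×10^11 km³/s².
In km: r₁ = 0.467 × 1.496×10^8 = 6.98632×10^7 km; r₂ = 2.02 × 1.496×10^8 = 3.02192×10^8 km.
Semi-major axis of the transfer orbit: a_t = (6.98632×10^7 + 3.02192×10^8)/2 = 1.860276×10^8 km.
The apoapsis of the transfer ellipse is at r = 3.02192×10^8 km.
Applying v² = μ(2/r − 1/a_t): v = 12.84 km/s.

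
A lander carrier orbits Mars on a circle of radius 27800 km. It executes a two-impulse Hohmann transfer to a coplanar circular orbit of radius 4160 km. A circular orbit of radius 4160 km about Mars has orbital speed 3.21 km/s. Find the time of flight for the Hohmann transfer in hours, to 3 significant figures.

t = 8.51 hours

From the circular-orbit relation v² = μ/r at r = 4160 km: μ = v²r = (3.21)² × 4160 = 42865.1 km³/s².
Transfer-ellipse semi-major axis a_t = (r₁ + r₂)/2 = (27800 + 4160)/2 = 15980 km.
Half the transfer-orbit period gives t = π√(a_t³/μ) = 30650 s.
Converting: 30650 s ÷ 3600 s/hour = 8.51 hours.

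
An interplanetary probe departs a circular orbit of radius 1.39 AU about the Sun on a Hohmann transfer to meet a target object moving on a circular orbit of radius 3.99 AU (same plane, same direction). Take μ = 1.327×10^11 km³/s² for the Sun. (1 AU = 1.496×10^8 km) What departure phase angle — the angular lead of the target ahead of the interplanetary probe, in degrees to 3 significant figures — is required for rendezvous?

φ = 80.4°

In km: r₁ = 1.39 × 1.496×10^8 = 2.07944×10^8 km; r₂ = 3.99 × 1.496×10^8 = 5.96904×10^8 km.
Transfer-ellipse semi-major axis a_t = (r₁ + r₂)/2 = (2.07944×10^8 + 5.96904×10^8)/2 = 4.02424×10^8 km.
Transfer time t = π√(a_t³/μ) = 6.962×10^7 s.
The target's mean motion on its circular orbit is ω₂ = √(μ/r₂³) = 2.498×10^-8 rad/s.
Angle swept by the target during transfer: ω₂·t = 1.739 rad = 99.64°.
The interplanetary probe traverses 180° on the transfer ellipse, so the target must lead by 180° − 99.64° = 80.4°.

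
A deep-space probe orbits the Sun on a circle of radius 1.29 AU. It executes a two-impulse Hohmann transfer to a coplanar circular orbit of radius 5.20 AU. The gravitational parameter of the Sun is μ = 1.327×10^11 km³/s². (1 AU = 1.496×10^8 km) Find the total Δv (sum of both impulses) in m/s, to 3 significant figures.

In km: r₁ = 1.29 × 1.496×10^8 = 1.92984×10^8 km; r₂ = 5.20 × 1.496×10^8 = 7.7792×10^8 km.
Semi-major axis of the transfer orbit: a_t = (1.92984×10^8 + 7.7792×10^8)/2 = 4.85452×10^8 km.
Circular speed at r₁: v₁ = √(μ/r₁) = √(1.327×10^11/1.92984×10^8) = 26.223 km/s.
On the transfer ellipse at r₁, vis-viva gives v_p = √[μ(2/r₁ − 1/a_t)] = 33.195 km/s.
First burn Δv₁ = |v_p − v₁| = 6.972 km/s.
At r₂, v₂ = √(μ/r₂) = 13.061 km/s.
Transfer-orbit speed at r₂: v_a = √[μ(2/r₂ − 1/a_t)] = 8.2348 km/s.
Second burn Δv₂ = |v₂ − v_a| = 4.826 km/s.
Total Δv = Δv₁ + Δv₂ = 11.80 km/s.

Δv = 11800 m/s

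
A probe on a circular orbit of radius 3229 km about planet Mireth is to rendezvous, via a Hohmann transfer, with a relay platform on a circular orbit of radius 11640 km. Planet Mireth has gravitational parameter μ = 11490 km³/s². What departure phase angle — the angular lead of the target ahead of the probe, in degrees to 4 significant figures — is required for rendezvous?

Semi-major axis of the transfer orbit: a_t = (3229 + 11640)/2 = 7434.5 km.
Transfer time t = π√(a_t³/μ) = 18787 s.
The target's mean motion on its circular orbit is ω₂ = √(μ/r₂³) = 8.5355×10^-5 rad/s.
Angle swept by the target during transfer: ω₂·t = 1.6036 rad = 91.88°.
Arrival is 180° from departure on the ellipse, so φ = 180° − 91.88° = 88.12°.

φ = 88.12°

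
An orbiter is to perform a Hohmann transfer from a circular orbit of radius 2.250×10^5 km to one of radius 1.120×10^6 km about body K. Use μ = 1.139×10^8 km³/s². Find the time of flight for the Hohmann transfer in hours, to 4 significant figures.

t = 45.09 hours

The Hohmann ellipse has a_t = (r₁ + r₂)/2 = 6.725×10^5 km.
Half the transfer-orbit period gives t = π√(a_t³/μ) = 1.6234×10^5 s.
Converting: 1.6234×10^5 s ÷ 3600 s/hour = 45.09 hours.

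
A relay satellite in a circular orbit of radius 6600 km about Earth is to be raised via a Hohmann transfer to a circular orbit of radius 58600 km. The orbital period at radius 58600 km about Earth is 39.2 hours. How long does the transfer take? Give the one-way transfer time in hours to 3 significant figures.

t = 8.13 hours

From Kepler's third law T² = 4π²r³/μ at r = 58600 km, T = 39.2 hours = 39.2 × 3600 s = 1.4112×10^5 s: μ = 4π²r³/T² = 3.98910×10^5 km³/s².
The Hohmann ellipse has a_t = (r₁ + r₂)/2 = 32600 km.
By Kepler's third law the transfer-orbit period is T = 2π√(a_t³/μ), so t = T/2 = 29280 s.
Converting: 29280 s ÷ 3600 s/hour = 8.13 hours.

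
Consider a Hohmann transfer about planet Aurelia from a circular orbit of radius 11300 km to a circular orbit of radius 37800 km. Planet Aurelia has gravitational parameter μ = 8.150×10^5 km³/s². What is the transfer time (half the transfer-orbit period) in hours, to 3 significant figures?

Transfer-ellipse semi-major axis a_t = (r₁ + r₂)/2 = (11300 + 37800)/2 = 24550 km.
Half the transfer-orbit period gives t = π√(a_t³/μ) = 13390 s.
Converting: 13390 s ÷ 3600 s/hour = 3.72 hours.

t = 3.72 hours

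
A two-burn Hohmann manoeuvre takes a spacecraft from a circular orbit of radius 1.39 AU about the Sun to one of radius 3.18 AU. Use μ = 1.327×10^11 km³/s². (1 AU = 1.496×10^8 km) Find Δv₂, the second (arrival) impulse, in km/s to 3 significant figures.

In km: r₁ = 1.39 × 1.496×10^8 = 2.07944×10^8 km; r₂ = 3.18 × 1.496×10^8 = 4.75728×10^8 km.
The Hohmann ellipse has a_t = (r₁ + r₂)/2 = 3.41836×10^8 km.
On the circular orbit at r = 4.75728×10^8 km, v_c = √(μ/r) = 16.7015 km/s.
Vis-viva on the transfer ellipse at r = 4.75728×10^8 km gives v_t = √[μ(2/r − 1/a_t)] = 13.0263 km/s.
Δv₂ = |v_t − v_c| = |13.0263 − 16.7015| = 3.675 km/s.

Δv₂ = 3.68 km/s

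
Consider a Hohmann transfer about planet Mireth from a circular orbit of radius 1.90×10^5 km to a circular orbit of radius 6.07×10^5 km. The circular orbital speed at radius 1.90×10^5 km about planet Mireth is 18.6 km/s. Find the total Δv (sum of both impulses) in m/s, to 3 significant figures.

Δv = 7580 m/s

From the circular-orbit relation v² = μ/r at r = 1.90×10^5 km: μ = v²r = (18.6)² × 1.90×10^5 = 6.57324×10^7 km³/s².
Semi-major axis of the transfer orbit: a_t = (1.900×10^5 + 6.070×10^5)/2 = 3.985×10^5 km.
Circular speed at r₁: v₁ = √(μ/r₁) = √(6.57324×10^7/1.900×10^5) = 18.600 km/s.
Transfer-orbit speed at r₁ (vis-viva equation): v_p = √[μ(2/r₁ − 1/a_t)] = 22.956 km/s.
First burn Δv₁ = |v_p − v₁| = 4.356 km/s.
Circular speed at r₂: v₂ = √(μ/r₂) = 10.4063 km/s.
Transfer-orbit speed at r₂: v_a = √[μ(2/r₂ − 1/a_t)] = 7.18552 km/s.
Second burn Δv₂ = |v₂ − v_a| = 3.221 km/s.
Total Δv = Δv₁ + Δv₂ = 7.577 km/s.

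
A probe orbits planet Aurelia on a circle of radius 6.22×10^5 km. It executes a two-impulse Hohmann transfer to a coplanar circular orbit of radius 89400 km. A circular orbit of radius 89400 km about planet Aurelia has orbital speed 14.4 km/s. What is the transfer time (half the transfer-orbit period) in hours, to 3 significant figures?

From the circular-orbit relation v² = μ/r at r = 89400 km: μ = v²r = (14.4)² × 89400 = 1.85380×10^7 km³/s².
Semi-major axis of the transfer orbit: a_t = (6.220×10^5 + 89400)/2 = 3.557×10^5 km.
Transfer time t = π√(a_t³/μ) = π√((3.557×10^5)³ / 1.85380×10^7) = 1.548×10^5 s.
Converting: 1.548×10^5 s ÷ 3600 s/hour = 43.0 hours.

t = 43.0 hours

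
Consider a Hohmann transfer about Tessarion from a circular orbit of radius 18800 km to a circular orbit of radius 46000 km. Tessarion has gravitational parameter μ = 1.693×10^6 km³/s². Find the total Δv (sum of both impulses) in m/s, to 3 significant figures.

Transfer-ellipse semi-major axis a_t = (r₁ + r₂)/2 = (18800 + 46000)/2 = 32400 km.
At r₁ the circular-orbit speed is v₁ = √(μ/r₁) = 9.48964 km/s.
On the transfer ellipse at r₁, vis-viva gives v_p = √[μ(2/r₁ − 1/a_t)] = 11.3072 km/s.
First burn Δv₁ = |v_p − v₁| = 1.818 km/s.
At r₂, v₂ = √(μ/r₂) = 6.06666 km/s.
Transfer-orbit speed at r₂: v_a = √[μ(2/r₂ − 1/a_t)] = 4.62121 km/s.
Second burn Δv₂ = |v₂ − v_a| = 1.445 km/s.
Δv = Δv₁ + Δv₂ = 1.818 + 1.445 = 3.263 km/s.

Δv = 3260 m/s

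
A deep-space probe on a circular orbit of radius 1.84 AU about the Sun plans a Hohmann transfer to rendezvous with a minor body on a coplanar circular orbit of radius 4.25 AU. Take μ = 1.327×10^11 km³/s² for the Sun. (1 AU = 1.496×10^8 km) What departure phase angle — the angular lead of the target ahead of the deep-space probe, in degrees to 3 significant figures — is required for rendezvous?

φ = 70.8°

In km: r₁ = 1.84 × 1.496×10^8 = 2.75264×10^8 km; r₂ = 4.25 × 1.496×10^8 = 6.358×10^8 km.
Semi-major axis of the transfer orbit: a_t = (2.75264×10^8 + 6.358×10^8)/2 = 4.55532×10^8 km.
The half-period of the transfer ellipse is t = π√(a_t³/μ) = 8.3848×10^7 s.
The target's mean motion on its circular orbit is ω₂ = √(μ/r₂³) = 2.2722×10^-8 rad/s.
Angle swept by the target during transfer: ω₂·t = 1.9052 rad = 109.2°.
Arrival is 180° from departure on the ellipse, so φ = 180° − 109.2° = 70.8°.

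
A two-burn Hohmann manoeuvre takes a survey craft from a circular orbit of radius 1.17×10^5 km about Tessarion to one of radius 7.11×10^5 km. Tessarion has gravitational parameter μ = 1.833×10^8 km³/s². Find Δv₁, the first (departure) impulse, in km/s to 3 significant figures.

Δv₁ = 12.3 km/s

Transfer-ellipse semi-major axis a_t = (r₁ + r₂)/2 = (1.170×10^5 + 7.110×10^5)/2 = 4.140×10^5 km.
Circular speed at r = 1.170×10^5 km: v_c = √(μ/r) = 39.58 km/s.
Vis-viva on the transfer ellipse at r = 1.170×10^5 km gives v_t = √[μ(2/r − 1/a_t)] = 51.87 km/s.
Δv₁ = |v_t − v_c| = |51.87 − 39.58| = 12.29 km/s.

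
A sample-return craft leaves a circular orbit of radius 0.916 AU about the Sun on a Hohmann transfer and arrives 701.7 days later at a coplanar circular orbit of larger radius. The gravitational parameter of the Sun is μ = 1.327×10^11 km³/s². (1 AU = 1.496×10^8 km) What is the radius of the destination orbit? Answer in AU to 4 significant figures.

r₂ = 3.990 AU

In km: r₁ = 0.916 × 1.496×10^8 = 1.370336×10^8 km.
Transfer time t = 701.7 days = 6.062688×10^7 s, and t = π√(a_t³/μ).
So a_t = (μ t²/π²)^(1/3) = (1.327×10^11 × (6.062688×10^7)² / π²)^(1/3) = 3.6697×10^8 km.
Since a_t = (r₁ + r₂)/2, r₂ = 2a_t − r₁ = 2×3.6697×10^8 − 1.370336×10^8 = 5.969064×10^8 km.
In AU: r₂ = 5.969064×10^8 / 1.496×10^8 = 3.990 AU.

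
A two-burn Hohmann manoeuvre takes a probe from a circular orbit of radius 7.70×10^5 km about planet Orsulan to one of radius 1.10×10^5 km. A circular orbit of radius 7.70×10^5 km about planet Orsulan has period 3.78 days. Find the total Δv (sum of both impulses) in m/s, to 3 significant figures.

From Kepler's third law T² = 4π²r³/μ at r = 7.70×10^5 km, T = 3.78 days = 3.78 × 86400 s = 3.26592×10^5 s: μ = 4π²r³/T² = 1.68974×10^8 km³/s².
The Hohmann ellipse has a_t = (r₁ + r₂)/2 = 4.400×10^5 km.
Circular speed at r₁: v₁ = √(μ/r₁) = √(1.68974×10^8/7.700×10^5) = 14.814 km/s.
On the transfer ellipse at r₁, vis-viva equation gives v_a = √[μ(2/r₁ − 1/a_t)] = 7.4069 km/s.
First burn Δv₁ = |v_a − v₁| = 7.407 km/s.
Circular speed at r₂: v₂ = √(μ/r₂) = 39.194 km/s.
Transfer-orbit speed at r₂: v_p = √[μ(2/r₂ − 1/a_t)] = 51.848 km/s.
Second burn Δv₂ = |v₂ − v_p| = 12.65 km/s.
Total Δv = Δv₁ + Δv₂ = 20.06 km/s.

Δv = 20100 m/s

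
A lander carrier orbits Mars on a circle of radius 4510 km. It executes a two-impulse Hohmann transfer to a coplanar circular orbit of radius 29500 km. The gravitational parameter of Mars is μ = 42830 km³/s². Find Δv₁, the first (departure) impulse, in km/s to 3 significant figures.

Transfer-ellipse semi-major axis a_t = (r₁ + r₂)/2 = (4510 + 29500)/2 = 17005 km.
On the circular orbit at r = 4510 km, v_c = √(μ/r) = 3.0817 km/s.
Vis-viva on the transfer ellipse at r = 4510 km gives v_t = √[μ(2/r − 1/a_t)] = 4.0589 km/s.
Δv₁ = |v_t − v_c| = |4.0589 − 3.0817| = 0.9772 km/s.

Δv₁ = 0.977 km/s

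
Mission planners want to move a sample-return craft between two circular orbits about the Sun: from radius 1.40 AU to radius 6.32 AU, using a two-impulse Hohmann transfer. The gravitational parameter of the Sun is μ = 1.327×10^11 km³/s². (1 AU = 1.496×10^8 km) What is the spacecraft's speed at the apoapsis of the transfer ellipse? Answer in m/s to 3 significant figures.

In km: r₁ = 1.40 × 1.496×10^8 = 2.0944×10^8 km; r₂ = 6.32 × 1.496×10^8 = 9.45472×10^8 km.
Semi-major axis of the transfer orbit: a_t = (2.0944×10^8 + 9.45472×10^8)/2 = 5.77456×10^8 km.
At apoapsis, r = 9.45472×10^8 km.
From the vis-viva equation, v = √[μ(2/r − 1/a_t)] = 7.135 km/s.

v = 7130 m/s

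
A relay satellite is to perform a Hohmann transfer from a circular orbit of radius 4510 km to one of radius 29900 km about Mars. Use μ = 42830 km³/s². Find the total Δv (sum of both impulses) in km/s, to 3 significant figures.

Δv = 1.56 km/s

The Hohmann ellipse has a_t = (r₁ + r₂)/2 = 17205 km.
At r₁ the circular-orbit speed is v₁ = √(μ/r₁) = 3.0817 km/s.
Transfer-orbit speed at r₁ (v² = μ(2/r − 1/a)): v_p = √[μ(2/r₁ − 1/a_t)] = 4.0625 km/s.
First burn Δv₁ = |v_p − v₁| = 0.9808 km/s.
At r₂, v₂ = √(μ/r₂) = 1.19685 km/s.
Transfer-orbit speed at r₂: v_a = √[μ(2/r₂ − 1/a_t)] = 0.612773 km/s.
Second burn Δv₂ = |v₂ − v_a| = 0.5841 km/s.
Total Δv = Δv₁ + Δv₂ = 1.565 km/s.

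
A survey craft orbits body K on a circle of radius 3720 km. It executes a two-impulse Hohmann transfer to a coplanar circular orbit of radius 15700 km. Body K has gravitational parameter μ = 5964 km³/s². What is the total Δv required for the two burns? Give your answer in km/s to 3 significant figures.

Δv = 0.579 km/s

Transfer-ellipse semi-major axis a_t = (r₁ + r₂)/2 = (3720 + 15700)/2 = 9710 km.
Circular speed at r₁: v₁ = √(μ/r₁) = √(5964/3720) = 1.266186 km/s.
Transfer-orbit speed at r₁ (vis-viva equation): v_p = √[μ(2/r₁ − 1/a_t)] = 1.610043 km/s.
First burn Δv₁ = |v_p − v₁| = 0.34386 km/s.
At r₂, v₂ = √(μ/r₂) = 0.61634 km/s.
Transfer-orbit speed at r₂: v_a = √[μ(2/r₂ − 1/a_t)] = 0.38149 km/s.
Second burn Δv₂ = |v₂ − v_a| = 0.23485 km/s.
Total Δv = Δv₁ + Δv₂ = 0.5787 km/s.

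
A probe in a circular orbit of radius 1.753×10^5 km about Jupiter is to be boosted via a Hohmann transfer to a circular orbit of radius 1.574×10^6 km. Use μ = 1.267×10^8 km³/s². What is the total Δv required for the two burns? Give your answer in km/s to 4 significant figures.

Δv = 14.14 km/s

Transfer-ellipse semi-major axis a_t = (r₁ + r₂)/2 = (1.753×10^5 + 1.574×10^6)/2 = 8.7465×10^5 km.
Circular speed at r₁: v₁ = √(μ/r₁) = √(1.267×10^8/1.753×10^5) = 26.884 km/s.
On the transfer ellipse at r₁, vis-viva equation gives v_p = √[μ(2/r₁ − 1/a_t)] = 36.065 km/s.
First burn Δv₁ = |v_p − v₁| = 9.181 km/s.
At r₂, v₂ = √(μ/r₂) = 8.972 km/s.
Transfer-orbit speed at r₂: v_a = √[μ(2/r₂ − 1/a_t)] = 4.017 km/s.
Second burn Δv₂ = |v₂ − v_a| = 4.955 km/s.
Total Δv = Δv₁ + Δv₂ = 14.14 km/s.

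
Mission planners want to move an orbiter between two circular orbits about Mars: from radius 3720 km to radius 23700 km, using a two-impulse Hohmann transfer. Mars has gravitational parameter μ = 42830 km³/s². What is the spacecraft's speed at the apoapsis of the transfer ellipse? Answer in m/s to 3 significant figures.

The Hohmann ellipse has a_t = (r₁ + r₂)/2 = 13710 km.
The apoapsis of the transfer ellipse is at r = 23700 km.
Vis-viva: v = √[μ(2/r − 1/a_t)] = √[42830 × (2/23700 − 1/13710)] = 0.7002 km/s.

v = 700 m/s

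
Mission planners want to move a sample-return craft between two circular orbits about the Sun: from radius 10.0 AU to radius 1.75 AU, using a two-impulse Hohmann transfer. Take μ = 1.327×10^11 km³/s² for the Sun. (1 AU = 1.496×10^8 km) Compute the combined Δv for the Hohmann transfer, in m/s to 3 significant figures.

In km: r₁ = 10.0 × 1.496×10^8 = 1.496×10^9 km; r₂ = 1.75 × 1.496×10^8 = 2.618×10^8 km.
Semi-major axis of the transfer orbit: a_t = (1.496×10^9 + 2.618×10^8)/2 = 8.789×10^8 km.
Circular speed at r₁: v₁ = √(μ/r₁) = √(1.327×10^11/1.496×10^9) = 9.418 km/s.
On the transfer ellipse at r₁, vis-viva gives v_a = √[μ(2/r₁ − 1/a_t)] = 5.140 km/s.
First burn Δv₁ = |v_a − v₁| = 4.278 km/s.
Circular speed at r₂: v₂ = √(μ/r₂) = 22.514 km/s.
Transfer-orbit speed at r₂: v_p = √[μ(2/r₂ − 1/a_t)] = 29.373 km/s.
Second burn Δv₂ = |v₂ − v_p| = 6.859 km/s.
Δv = Δv₁ + Δv₂ = 4.278 + 6.859 = 11.14 km/s.

Δv = 11100 m/s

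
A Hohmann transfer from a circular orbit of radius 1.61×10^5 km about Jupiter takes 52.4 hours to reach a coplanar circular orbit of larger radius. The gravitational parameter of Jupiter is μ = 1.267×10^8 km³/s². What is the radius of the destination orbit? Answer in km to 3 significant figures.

Transfer time t = 52.4 hours = 1.8864×10^5 s, and t = π√(a_t³/μ).
So a_t = (μ t²/π²)^(1/3) = (1.267×10^8 × (1.8864×10^5)² / π²)^(1/3) = 7.7016×10^5 km.
Since a_t = (r₁ + r₂)/2, r₂ = 2a_t − r₁ = 2×7.7016×10^5 − 1.610×10^5 = 1.37932×10^6 km.

r₂ = 1.38×10^6 km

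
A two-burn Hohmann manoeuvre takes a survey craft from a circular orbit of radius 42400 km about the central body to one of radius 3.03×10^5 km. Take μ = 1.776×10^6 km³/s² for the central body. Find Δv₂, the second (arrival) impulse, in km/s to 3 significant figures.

Transfer-ellipse semi-major axis a_t = (r₁ + r₂)/2 = (42400 + 3.030×10^5)/2 = 1.727×10^5 km.
Circular speed at r = 3.030×10^5 km: v_c = √(μ/r) = 2.421 km/s.
Vis-viva on the transfer ellipse at r = 3.030×10^5 km gives v_t = √[μ(2/r − 1/a_t)] = 1.200 km/s.
Δv₂ = |v_t − v_c| = |1.200 − 2.421| = 1.221 km/s.

Δv₂ = 1.22 km/s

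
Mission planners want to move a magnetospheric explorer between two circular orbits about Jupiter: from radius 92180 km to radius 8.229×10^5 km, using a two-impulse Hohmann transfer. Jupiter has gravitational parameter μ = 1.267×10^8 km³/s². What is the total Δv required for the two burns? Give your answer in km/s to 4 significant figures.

Δv = 19.48 km/s

Transfer-ellipse semi-major axis a_t = (r₁ + r₂)/2 = (92180 + 8.229×10^5)/2 = 4.5754×10^5 km.
At r₁ the circular-orbit speed is v₁ = √(μ/r₁) = 37.074 km/s.
On the transfer ellipse at r₁, vis-viva gives v_p = √[μ(2/r₁ − 1/a_t)] = 49.720 km/s.
First burn Δv₁ = |v_p − v₁| = 12.646 km/s.
At r₂, v₂ = √(μ/r₂) = 12.40837 km/s.
Transfer-orbit speed at r₂: v_a = √[μ(2/r₂ − 1/a_t)] = 5.569531 km/s.
Second burn Δv₂ = |v₂ − v_a| = 6.8388 km/s.
Total Δv = Δv₁ + Δv₂ = 19.48 km/s.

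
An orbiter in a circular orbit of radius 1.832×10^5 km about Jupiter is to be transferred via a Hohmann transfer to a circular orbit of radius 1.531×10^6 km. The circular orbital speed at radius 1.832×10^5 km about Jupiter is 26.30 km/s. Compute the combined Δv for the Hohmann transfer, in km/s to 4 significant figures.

Δv = 13.74 km/s

From the circular-orbit relation v² = μ/r at r = 1.832×10^5 km: μ = v²r = (26.30)² × 1.832×10^5 = 1.26718×10^8 km³/s².
Semi-major axis of the transfer orbit: a_t = (1.832×10^5 + 1.531×10^6)/2 = 8.571×10^5 km.
Circular speed at r₁: v₁ = √(μ/r₁) = √(1.26718×10^8/1.832×10^5) = 26.30 km/s.
On the transfer ellipse at r₁, vis-viva equation gives v_p = √[μ(2/r₁ − 1/a_t)] = 35.15 km/s.
First burn Δv₁ = |v_p − v₁| = 8.850 km/s.
At r₂, v₂ = √(μ/r₂) = 9.098 km/s.
Transfer-orbit speed at r₂: v_a = √[μ(2/r₂ − 1/a_t)] = 4.206 km/s.
Second burn Δv₂ = |v₂ − v_a| = 4.892 km/s.
Total Δv = Δv₁ + Δv₂ = 13.74 km/s.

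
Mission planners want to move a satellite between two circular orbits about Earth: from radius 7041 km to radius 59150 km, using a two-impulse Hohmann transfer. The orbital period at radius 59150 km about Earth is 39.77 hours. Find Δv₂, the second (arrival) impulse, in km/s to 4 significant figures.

From Kepler's third law T² = 4π²r³/μ at r = 59150 km, T = 39.77 hours = 39.77 × 3600 s = 1.43172×10^5 s: μ = 4π²r³/T² = 3.98573×10^5 km³/s².
Semi-major axis of the transfer orbit: a_t = (7041 + 59150)/2 = 33095.5 km.
On the circular orbit at r = 59150 km, v_c = √(μ/r) = 2.596 km/s.
Transfer-orbit speed at the same r (vis-viva, a = a_t): v_t = √[μ(2/r − 1/a_t)] = 1.197 km/s.
Δv₂ = |v_t − v_c| = |1.197 − 2.596| = 1.399 km/s.

Δv₂ = 1.399 km/s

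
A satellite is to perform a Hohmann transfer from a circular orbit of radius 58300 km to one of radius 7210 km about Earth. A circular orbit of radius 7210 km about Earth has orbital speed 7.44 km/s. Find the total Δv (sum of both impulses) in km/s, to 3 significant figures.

From the circular-orbit relation v² = μ/r at r = 7210 km: μ = v²r = (7.44)² × 7210 = 3.99099×10^5 km³/s².
Semi-major axis of the transfer orbit: a_t = (58300 + 7210)/2 = 32755 km.
At r₁ the circular-orbit speed is v₁ = √(μ/r₁) = 2.6164 km/s.
On the transfer ellipse at r₁, v² = μ(2/r − 1/a) gives v_a = √[μ(2/r₁ − 1/a_t)] = 1.2275 km/s.
First burn Δv₁ = |v_a − v₁| = 1.389 km/s.
Circular speed at r₂: v₂ = √(μ/r₂) = 7.440 km/s.
Transfer-orbit speed at r₂: v_p = √[μ(2/r₂ − 1/a_t)] = 9.926 km/s.
Second burn Δv₂ = |v₂ − v_p| = 2.486 km/s.
Δv = Δv₁ + Δv₂ = 1.389 + 2.486 = 3.875 km/s.

Δv = 3.87 km/s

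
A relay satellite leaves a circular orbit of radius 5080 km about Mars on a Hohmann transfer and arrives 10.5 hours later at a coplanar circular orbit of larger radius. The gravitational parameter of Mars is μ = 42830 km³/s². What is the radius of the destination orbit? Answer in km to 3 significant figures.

r₂ = 31700 km

Transfer time t = 10.5 hours = 37800 s, and t = π√(a_t³/μ).
So a_t = (μ t²/π²)^(1/3) = (42830 × (37800)² / π²)^(1/3) = 18371 km.
Since a_t = (r₁ + r₂)/2, r₂ = 2a_t − r₁ = 2×18371 − 5080 = 31662 km.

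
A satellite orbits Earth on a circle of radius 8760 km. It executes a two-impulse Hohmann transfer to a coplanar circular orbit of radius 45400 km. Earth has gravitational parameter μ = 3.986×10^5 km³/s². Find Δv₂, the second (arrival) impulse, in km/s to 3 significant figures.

Semi-major axis of the transfer orbit: a_t = (8760 + 45400)/2 = 27080 km.
On the circular orbit at r = 45400 km, v_c = √(μ/r) = 2.963 km/s.
Transfer-orbit speed at the same r (vis-viva, a = a_t): v_t = √[μ(2/r − 1/a_t)] = 1.685 km/s.
Δv₂ = |v_t − v_c| = |1.685 − 2.963| = 1.278 km/s.

Δv₂ = 1.28 km/s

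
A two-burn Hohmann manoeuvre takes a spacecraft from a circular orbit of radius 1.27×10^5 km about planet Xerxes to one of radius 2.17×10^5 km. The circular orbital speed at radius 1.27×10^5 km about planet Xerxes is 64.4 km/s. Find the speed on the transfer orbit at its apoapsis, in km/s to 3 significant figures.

From the circular-orbit relation v² = μ/r at r = 1.27×10^5 km: μ = v²r = (64.4)² × 1.27×10^5 = 5.26715×10^8 km³/s².
Transfer-ellipse semi-major axis a_t = (r₁ + r₂)/2 = (1.270×10^5 + 2.170×10^5)/2 = 1.720×10^5 km.
The apoapsis of the transfer ellipse is at r = 2.170×10^5 km.
Vis-viva: v = √[μ(2/r − 1/a_t)] = √[5.26715×10^8 × (2/2.170×10^5 − 1/1.720×10^5)] = 42.33 km/s.

v = 42.3 km/s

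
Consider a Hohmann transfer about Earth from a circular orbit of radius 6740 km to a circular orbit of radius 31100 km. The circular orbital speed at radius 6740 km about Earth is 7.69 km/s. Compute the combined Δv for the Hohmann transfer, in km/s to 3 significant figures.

Δv = 3.61 km/s

From the circular-orbit relation v² = μ/r at r = 6740 km: μ = v²r = (7.69)² × 6740 = 3.98577×10^5 km³/s².
The Hohmann ellipse has a_t = (r₁ + r₂)/2 = 18920 km.
Circular speed at r₁: v₁ = √(μ/r₁) = √(3.98577×10^5/6740) = 7.6900 km/s.
On the transfer ellipse at r₁, vis-viva equation gives v_p = √[μ(2/r₁ − 1/a_t)] = 9.8593 km/s.
First burn Δv₁ = |v_p − v₁| = 2.16930 km/s.
Circular speed at r₂: v₂ = √(μ/r₂) = 3.57994 km/s.
Transfer-orbit speed at r₂: v_a = √[μ(2/r₂ − 1/a_t)] = 2.13671 km/s.
Second burn Δv₂ = |v₂ − v_a| = 1.44323 km/s.
Δv = Δv₁ + Δv₂ = 2.16930 + 1.44323 = 3.613 km/s.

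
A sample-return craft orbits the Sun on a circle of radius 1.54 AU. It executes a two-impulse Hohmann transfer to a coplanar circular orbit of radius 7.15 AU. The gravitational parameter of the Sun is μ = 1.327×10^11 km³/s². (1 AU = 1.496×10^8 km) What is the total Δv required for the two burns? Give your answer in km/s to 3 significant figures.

Δv = 11.3 km/s

In km: r₁ = 1.54 × 1.496×10^8 = 2.30384×10^8 km; r₂ = 7.15 × 1.496×10^8 = 1.06964×10^9 km.
The Hohmann ellipse has a_t = (r₁ + r₂)/2 = 6.50012×10^8 km.
Circular speed at r₁: v₁ = √(μ/r₁) = √(1.327×10^11/2.30384×10^8) = 24.000 km/s.
On the transfer ellipse at r₁, vis-viva equation gives v_p = √[μ(2/r₁ − 1/a_t)] = 30.787 km/s.
First burn Δv₁ = |v_p − v₁| = 6.787 km/s.
At r₂, v₂ = √(μ/r₂) = 11.138 km/s.
Transfer-orbit speed at r₂: v_a = √[μ(2/r₂ − 1/a_t)] = 6.6310 km/s.
Second burn Δv₂ = |v₂ − v_a| = 4.507 km/s.
Total Δv = Δv₁ + Δv₂ = 11.29 km/s.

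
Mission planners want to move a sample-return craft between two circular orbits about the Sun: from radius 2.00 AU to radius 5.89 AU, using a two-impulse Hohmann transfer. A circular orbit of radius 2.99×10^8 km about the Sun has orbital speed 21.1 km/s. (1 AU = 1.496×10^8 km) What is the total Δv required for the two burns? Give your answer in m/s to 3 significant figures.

Δv = 8220 m/s

From the circular-orbit relation v² = μ/r at r = 2.99×10^8 km: μ = v²r = (21.1)² × 2.99×10^8 = 1.33118×10^11 km³/s².
In km: r₁ = 2.00 × 1.496×10^8 = 2.992×10^8 km; r₂ = 5.89 × 1.496×10^8 = 8.81144×10^8 km.
Transfer-ellipse semi-major axis a_t = (r₁ + r₂)/2 = (2.992×10^8 + 8.81144×10^8)/2 = 5.90172×10^8 km.
Circular speed at r₁: v₁ = √(μ/r₁) = √(1.33118×10^11/2.992×10^8) = 21.09 km/s.
On the transfer ellipse at r₁, vis-viva gives v_p = √[μ(2/r₁ − 1/a_t)] = 25.77 km/s.
First burn Δv₁ = |v_p − v₁| = 4.680 km/s.
Circular speed at r₂: v₂ = √(μ/r₂) = 12.2912 km/s.
Transfer-orbit speed at r₂: v_a = √[μ(2/r₂ − 1/a_t)] = 8.75157 km/s.
Second burn Δv₂ = |v₂ − v_a| = 3.540 km/s.
Δv = Δv₁ + Δv₂ = 4.680 + 3.540 = 8.220 km/s.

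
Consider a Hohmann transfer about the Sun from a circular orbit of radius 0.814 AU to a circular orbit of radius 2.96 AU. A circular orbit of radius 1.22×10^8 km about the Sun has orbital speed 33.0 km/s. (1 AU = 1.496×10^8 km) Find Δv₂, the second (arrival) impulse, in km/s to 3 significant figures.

Δv₂ = 5.94 km/s

From the circular-orbit relation v² = μ/r at r = 1.22×10^8 km: μ = v²r = (33.0)² × 1.22×10^8 = 1.32858×10^11 km³/s².
In km: r₁ = 0.814 × 1.496×10^8 = 1.217744×10^8 km; r₂ = 2.96 × 1.496×10^8 = 4.42816×10^8 km.
Transfer-ellipse semi-major axis a_t = (r₁ + r₂)/2 = (1.217744×10^8 + 4.42816×10^8)/2 = 2.822952×10^8 km.
Circular speed at r = 4.42816×10^8 km: v_c = √(μ/r) = 17.321 km/s.
Transfer-orbit speed at the same r (vis-viva, a = a_t): v_t = √[μ(2/r − 1/a_t)] = 11.376 km/s.
Δv₂ = |v_t − v_c| = |11.376 − 17.321| = 5.945 km/s.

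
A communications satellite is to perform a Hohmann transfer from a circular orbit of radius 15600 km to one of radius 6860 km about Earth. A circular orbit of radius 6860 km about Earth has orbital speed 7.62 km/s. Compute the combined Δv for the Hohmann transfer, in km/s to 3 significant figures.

Δv = 2.46 km/s

From the circular-orbit relation v² = μ/r at r = 6860 km: μ = v²r = (7.62)² × 6860 = 3.98322×10^5 km³/s².
Semi-major axis of the transfer orbit: a_t = (15600 + 6860)/2 = 11230 km.
Circular speed at r₁: v₁ = √(μ/r₁) = √(3.98322×10^5/15600) = 5.053 km/s.
On the transfer ellipse at r₁, vis-viva gives v_a = √[μ(2/r₁ − 1/a_t)] = 3.949 km/s.
First burn Δv₁ = |v_a − v₁| = 1.104 km/s.
Circular speed at r₂: v₂ = √(μ/r₂) = 7.620 km/s.
Transfer-orbit speed at r₂: v_p = √[μ(2/r₂ − 1/a_t)] = 8.981 km/s.
Second burn Δv₂ = |v₂ − v_p| = 1.361 km/s.
Total Δv = Δv₁ + Δv₂ = 2.465 km/s.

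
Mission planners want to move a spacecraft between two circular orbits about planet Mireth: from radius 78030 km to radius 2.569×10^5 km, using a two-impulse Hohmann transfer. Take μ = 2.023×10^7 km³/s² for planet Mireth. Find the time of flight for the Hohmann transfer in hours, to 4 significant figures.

Semi-major axis of the transfer orbit: a_t = (78030 + 2.569×10^5)/2 = 1.67465×10^5 km.
By Kepler's third law the transfer-orbit period is T = 2π√(a_t³/μ), so t = T/2 = 47870 s.
Converting: 47870 s ÷ 3600 s/hour = 13.30 hours.

t = 13.30 hours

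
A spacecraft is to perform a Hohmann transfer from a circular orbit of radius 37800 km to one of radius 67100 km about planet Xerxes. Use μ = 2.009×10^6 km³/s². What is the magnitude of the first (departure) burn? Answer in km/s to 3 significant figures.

Semi-major axis of the transfer orbit: a_t = (37800 + 67100)/2 = 52450 km.
On the circular orbit at r = 37800 km, v_c = √(μ/r) = 7.2903 km/s.
Transfer-orbit speed at the same r (vis-viva, a = a_t): v_t = √[μ(2/r − 1/a_t)] = 8.2458 km/s.
Δv₁ = |v_t − v_c| = |8.2458 − 7.2903| = 0.9555 km/s.

Δv₁ = 0.956 km/s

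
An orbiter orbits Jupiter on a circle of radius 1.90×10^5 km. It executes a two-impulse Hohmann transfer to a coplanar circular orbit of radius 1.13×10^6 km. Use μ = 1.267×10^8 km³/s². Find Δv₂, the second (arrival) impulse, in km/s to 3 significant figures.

Semi-major axis of the transfer orbit: a_t = (1.900×10^5 + 1.130×10^6)/2 = 6.600×10^5 km.
Circular speed at r = 1.130×10^6 km: v_c = √(μ/r) = 10.58886 km/s.
Vis-viva on the transfer ellipse at r = 1.130×10^6 km gives v_t = √[μ(2/r − 1/a_t)] = 5.681381 km/s.
Δv₂ = |v_t − v_c| = |5.681381 − 10.58886| = 4.907 km/s.

Δv₂ = 4.91 km/s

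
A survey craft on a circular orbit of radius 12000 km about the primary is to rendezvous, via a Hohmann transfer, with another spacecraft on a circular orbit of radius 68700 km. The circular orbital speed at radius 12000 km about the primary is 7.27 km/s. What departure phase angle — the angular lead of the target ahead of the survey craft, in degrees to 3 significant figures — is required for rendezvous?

From the circular-orbit relation v² = μ/r at r = 12000 km: μ = v²r = (7.27)² × 12000 = 6.34235×10^5 km³/s².
Semi-major axis of the transfer orbit: a_t = (12000 + 68700)/2 = 40350 km.
The half-period of the transfer ellipse is t = π√(a_t³/μ) = 31970 s.
Target angular speed ω₂ = √(μ/r₂³) = 4.423×10^-5 rad/s.
Angle swept by the target during transfer: ω₂·t = 1.414 rad = 81.02°.
The survey craft traverses 180° on the transfer ellipse, so the target must lead by 180° − 81.02° = 99.0°.

φ = 99.0°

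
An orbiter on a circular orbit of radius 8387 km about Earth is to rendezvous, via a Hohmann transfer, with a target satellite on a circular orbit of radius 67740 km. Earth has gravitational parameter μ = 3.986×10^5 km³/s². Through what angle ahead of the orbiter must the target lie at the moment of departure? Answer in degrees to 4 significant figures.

Semi-major axis of the transfer orbit: a_t = (8387 + 67740)/2 = 38063.5 km.
The half-period of the transfer ellipse is t = π√(a_t³/μ) = 36953 s.
The target's mean motion on its circular orbit is ω₂ = √(μ/r₂³) = 3.5810×10^-5 rad/s.
Angle swept by the target during transfer: ω₂·t = 1.3233 rad = 75.82°.
Arrival is 180° from departure on the ellipse, so φ = 180° − 75.82° = 104.2°.

φ = 104.2°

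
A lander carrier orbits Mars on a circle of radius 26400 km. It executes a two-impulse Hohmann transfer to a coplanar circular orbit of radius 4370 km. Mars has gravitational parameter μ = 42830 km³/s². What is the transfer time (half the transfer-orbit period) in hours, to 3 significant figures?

The Hohmann ellipse has a_t = (r₁ + r₂)/2 = 15385 km.
Half the transfer-orbit period gives t = π√(a_t³/μ) = 28970 s.
Converting: 28970 s ÷ 3600 s/hour = 8.05 hours.

t = 8.05 hours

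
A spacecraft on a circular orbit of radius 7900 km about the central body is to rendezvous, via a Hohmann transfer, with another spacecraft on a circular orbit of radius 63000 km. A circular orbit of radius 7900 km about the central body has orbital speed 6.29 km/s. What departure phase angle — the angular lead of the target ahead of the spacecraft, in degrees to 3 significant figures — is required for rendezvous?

From the circular-orbit relation v² = μ/r at r = 7900 km: μ = v²r = (6.29)² × 7900 = 3.12556×10^5 km³/s².
Transfer-ellipse semi-major axis a_t = (r₁ + r₂)/2 = (7900 + 63000)/2 = 35450 km.
The half-period of the transfer ellipse is t = π√(a_t³/μ) = 37507 s.
Target angular speed ω₂ = √(μ/r₂³) = 3.5355×10^-5 rad/s.
Angle swept by the target during transfer: ω₂·t = 1.3261 rad = 75.98°.
Arrival is 180° from departure on the ellipse, so φ = 180° − 75.98° = 104°.

φ = 104°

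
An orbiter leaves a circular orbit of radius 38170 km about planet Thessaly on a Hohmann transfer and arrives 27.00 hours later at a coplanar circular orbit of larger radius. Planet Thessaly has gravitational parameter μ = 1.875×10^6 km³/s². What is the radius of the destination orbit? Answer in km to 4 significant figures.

Transfer time t = 27.00 hours = 97200 s, and t = π√(a_t³/μ).
So a_t = (μ t²/π²)^(1/3) = (1.875×10^6 × (97200)² / π²)^(1/3) = 1.2153×10^5 km.
Since a_t = (r₁ + r₂)/2, r₂ = 2a_t − r₁ = 2×1.2153×10^5 − 38170 = 2.0489×10^5 km.

r₂ = 2.049×10^5 km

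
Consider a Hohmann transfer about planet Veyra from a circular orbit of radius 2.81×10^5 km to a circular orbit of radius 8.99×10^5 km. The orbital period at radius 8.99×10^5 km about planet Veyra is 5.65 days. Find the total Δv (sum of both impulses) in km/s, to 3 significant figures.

Δv = 8.44 km/s

From Kepler's third law T² = 4π²r³/μ at r = 8.99×10^5 km, T = 5.65 days = 5.65 × 86400 s = 4.8816×10^5 s: μ = 4π²r³/T² = 1.20369×10^8 km³/s².
Semi-major axis of the transfer orbit: a_t = (2.810×10^5 + 8.990×10^5)/2 = 5.900×10^5 km.
Circular speed at r₁: v₁ = √(μ/r₁) = √(1.20369×10^8/2.810×10^5) = 20.697 km/s.
On the transfer ellipse at r₁, vis-viva equation gives v_p = √[μ(2/r₁ − 1/a_t)] = 25.548 km/s.
First burn Δv₁ = |v_p − v₁| = 4.851 km/s.
At r₂, v₂ = √(μ/r₂) = 11.5712 km/s.
Transfer-orbit speed at r₂: v_a = √[μ(2/r₂ − 1/a_t)] = 7.98554 km/s.
Second burn Δv₂ = |v₂ − v_a| = 3.586 km/s.
Δv = Δv₁ + Δv₂ = 4.851 + 3.586 = 8.437 km/s.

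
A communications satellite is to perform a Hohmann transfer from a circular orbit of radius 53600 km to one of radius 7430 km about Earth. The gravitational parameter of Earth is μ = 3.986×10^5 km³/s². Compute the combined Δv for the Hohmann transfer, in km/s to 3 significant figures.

The Hohmann ellipse has a_t = (r₁ + r₂)/2 = 30515 km.
At r₁ the circular-orbit speed is v₁ = √(μ/r₁) = 2.727 km/s.
Transfer-orbit speed at r₁ (v² = μ(2/r − 1/a)): v_a = √[μ(2/r₁ − 1/a_t)] = 1.346 km/s.
First burn Δv₁ = |v_a − v₁| = 1.381 km/s.
Circular speed at r₂: v₂ = √(μ/r₂) = 7.324 km/s.
Transfer-orbit speed at r₂: v_p = √[μ(2/r₂ − 1/a_t)] = 9.707 km/s.
Second burn Δv₂ = |v₂ − v_p| = 2.383 km/s.
Total Δv = Δv₁ + Δv₂ = 3.764 km/s.

Δv = 3.76 km/s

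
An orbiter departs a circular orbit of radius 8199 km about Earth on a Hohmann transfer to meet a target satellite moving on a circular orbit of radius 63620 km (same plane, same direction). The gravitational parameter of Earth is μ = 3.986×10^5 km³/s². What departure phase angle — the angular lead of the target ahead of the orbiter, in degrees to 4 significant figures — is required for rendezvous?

Transfer-ellipse semi-major axis a_t = (r₁ + r₂)/2 = (8199 + 63620)/2 = 35909.5 km.
The half-period of the transfer ellipse is t = π√(a_t³/μ) = 33861 s.
Target angular speed ω₂ = √(μ/r₂³) = 3.9344×10^-5 rad/s.
Angle swept by the target during transfer: ω₂·t = 1.3322 rad = 76.33°.
Arrival is 180° from departure on the ellipse, so φ = 180° − 76.33° = 103.7°.

φ = 103.7°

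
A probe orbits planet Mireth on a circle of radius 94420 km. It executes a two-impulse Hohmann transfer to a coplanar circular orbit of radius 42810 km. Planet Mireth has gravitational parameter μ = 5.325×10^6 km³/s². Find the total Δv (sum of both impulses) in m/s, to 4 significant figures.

The Hohmann ellipse has a_t = (r₁ + r₂)/2 = 68615 km.
Circular speed at r₁: v₁ = √(μ/r₁) = √(5.325×10^6/94420) = 7.510 km/s.
On the transfer ellipse at r₁, vis-viva gives v_a = √[μ(2/r₁ − 1/a_t)] = 5.932 km/s.
First burn Δv₁ = |v_a − v₁| = 1.578 km/s.
Circular speed at r₂: v₂ = √(μ/r₂) = 11.15 km/s.
Transfer-orbit speed at r₂: v_p = √[μ(2/r₂ − 1/a_t)] = 13.08 km/s.
Second burn Δv₂ = |v₂ − v_p| = 1.930 km/s.
Δv = Δv₁ + Δv₂ = 1.578 + 1.930 = 3.508 km/s.

Δv = 3508 m/s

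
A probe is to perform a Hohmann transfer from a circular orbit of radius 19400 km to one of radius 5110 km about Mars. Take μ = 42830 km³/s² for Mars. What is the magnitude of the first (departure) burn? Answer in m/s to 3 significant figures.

Δv₁ = 526 m/s

Semi-major axis of the transfer orbit: a_t = (19400 + 5110)/2 = 12255 km.
Circular speed at r = 19400 km: v_c = √(μ/r) = 1.48584 km/s.
Vis-viva on the transfer ellipse at r = 19400 km gives v_t = √[μ(2/r − 1/a_t)] = 0.959460 km/s.
Δv₁ = |v_t − v_c| = |0.959460 − 1.48584| = 0.5264 km/s.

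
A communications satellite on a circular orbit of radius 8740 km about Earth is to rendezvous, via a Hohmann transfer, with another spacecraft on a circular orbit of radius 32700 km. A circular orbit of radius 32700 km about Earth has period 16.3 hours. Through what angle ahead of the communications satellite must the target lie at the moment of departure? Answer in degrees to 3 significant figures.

φ = 89.2°

From Kepler's third law T² = 4π²r³/μ at r = 32700 km, T = 16.3 hours = 16.3 × 3600 s = 58680 s: μ = 4π²r³/T² = 4.00888×10^5 km³/s².
Transfer-ellipse semi-major axis a_t = (r₁ + r₂)/2 = (8740 + 32700)/2 = 20720 km.
The half-period of the transfer ellipse is t = π√(a_t³/μ) = 14798.7 s.
The target's mean motion on its circular orbit is ω₂ = √(μ/r₂³) = 1.07075×10^-4 rad/s.
Angle swept by the target during transfer: ω₂·t = 1.5846 rad = 90.79°.
Arrival is 180° from departure on the ellipse, so φ = 180° − 90.79° = 89.2°.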